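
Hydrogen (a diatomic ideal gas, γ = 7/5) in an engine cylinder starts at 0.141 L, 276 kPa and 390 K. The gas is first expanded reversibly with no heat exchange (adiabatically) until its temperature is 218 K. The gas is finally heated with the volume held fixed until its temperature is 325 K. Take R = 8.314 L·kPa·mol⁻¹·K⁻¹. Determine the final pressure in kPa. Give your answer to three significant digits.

Reversible adiabatic, γ = 7/5: P₂ = P₁·(T₂/T₁)^(γ/(γ−1)) = 36.04 kPa; V₂ = V₁·(T₁/T₂)^(1/(γ−1)) = 0.6036 L.
Isochoric, so P/T is constant: V₃ = V₂; P₃ = P₂·(T₃/T₂) = 53.73 kPa.

P₃ ≈ 53.7 kPa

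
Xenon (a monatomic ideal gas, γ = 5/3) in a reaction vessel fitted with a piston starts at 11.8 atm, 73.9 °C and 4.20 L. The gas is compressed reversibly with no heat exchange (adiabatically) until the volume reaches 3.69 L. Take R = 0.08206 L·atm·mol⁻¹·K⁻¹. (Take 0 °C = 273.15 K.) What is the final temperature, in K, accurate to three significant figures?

T₂ ≈ 378 K

Convert: T₁ = 347.0 K.
Reversible adiabatic, γ = 5/3: T₂ = T₁·(V₁/V₂)^(γ−1) = 378.3 K; P₂ = P₁·(V₁/V₂)^γ = 14.64 atm.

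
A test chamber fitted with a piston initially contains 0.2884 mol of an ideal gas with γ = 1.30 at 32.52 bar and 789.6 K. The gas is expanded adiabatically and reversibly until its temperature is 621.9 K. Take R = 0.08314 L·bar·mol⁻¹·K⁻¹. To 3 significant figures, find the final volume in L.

V₂ ≈ 1.29 L

From PV = nRT: V₁ = nRT₁/P₁ = 0.5822 L.
Reversible adiabatic, γ = 1.30: P₂ = P₁·(T₂/T₁)^(γ/(γ−1)) = 11.56 bar; V₂ = V₁·(T₁/T₂)^(1/(γ−1)) = 1.290 L.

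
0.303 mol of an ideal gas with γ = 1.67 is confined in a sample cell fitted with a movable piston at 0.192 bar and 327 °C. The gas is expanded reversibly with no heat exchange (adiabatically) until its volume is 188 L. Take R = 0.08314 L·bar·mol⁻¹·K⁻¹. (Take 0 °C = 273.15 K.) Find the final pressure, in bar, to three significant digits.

P₂ ≈ 0.0449 bar

Convert: T₁ = 600.1 K.
From PV = nRT: V₁ = nRT₁/P₁ = 78.74 L.
Adiabatic (γ = 1.67), T V^(γ−1) and P V^γ constant: T₂ = T₁·(V₁/V₂)^(γ−1) = 335.0 K; P₂ = P₁·(V₁/V₂)^γ = 0.04489 bar.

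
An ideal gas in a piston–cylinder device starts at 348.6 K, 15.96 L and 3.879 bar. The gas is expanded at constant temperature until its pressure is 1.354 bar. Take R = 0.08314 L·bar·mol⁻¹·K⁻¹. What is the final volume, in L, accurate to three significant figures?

V₂ ≈ 45.7 L

T constant ⇒ Boyle's law P V = const: T₂ = T₁; V₂ = V₁·(P₁/P₂) = 45.72 L.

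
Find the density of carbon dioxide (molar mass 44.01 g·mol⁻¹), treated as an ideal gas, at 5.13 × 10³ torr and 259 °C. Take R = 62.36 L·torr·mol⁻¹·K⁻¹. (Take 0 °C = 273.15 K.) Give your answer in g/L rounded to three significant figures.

ρ ≈ 6.80 g/L

ρ = PM/(RT) = (5.13e+03 × 44.01) / (62.36 × 532.1)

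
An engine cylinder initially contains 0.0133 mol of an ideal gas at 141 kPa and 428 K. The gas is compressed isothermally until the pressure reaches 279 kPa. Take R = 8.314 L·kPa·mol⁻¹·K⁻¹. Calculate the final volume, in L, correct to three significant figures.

V₂ ≈ 0.170 L

From PV = nRT: V₁ = nRT₁/P₁ = 0.3356 L.
T constant ⇒ Boyle's law P V = const: T₂ = T₁; V₂ = V₁·(P₁/P₂) = 0.1696 L.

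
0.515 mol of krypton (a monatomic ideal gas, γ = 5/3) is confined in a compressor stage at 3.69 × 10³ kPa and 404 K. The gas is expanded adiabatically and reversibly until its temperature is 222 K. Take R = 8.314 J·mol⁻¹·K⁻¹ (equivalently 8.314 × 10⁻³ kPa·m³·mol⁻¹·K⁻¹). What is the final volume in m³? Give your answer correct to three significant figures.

V₂ ≈ 0.00115 m³

From PV = nRT: V₁ = nRT₁/P₁ = 0.0004688 m³.
Reversible adiabatic, γ = 5/3: P₂ = P₁·(T₂/T₁)^(γ/(γ−1)) = 826.0 kPa; V₂ = V₁·(T₁/T₂)^(1/(γ−1)) = 0.001151 m³.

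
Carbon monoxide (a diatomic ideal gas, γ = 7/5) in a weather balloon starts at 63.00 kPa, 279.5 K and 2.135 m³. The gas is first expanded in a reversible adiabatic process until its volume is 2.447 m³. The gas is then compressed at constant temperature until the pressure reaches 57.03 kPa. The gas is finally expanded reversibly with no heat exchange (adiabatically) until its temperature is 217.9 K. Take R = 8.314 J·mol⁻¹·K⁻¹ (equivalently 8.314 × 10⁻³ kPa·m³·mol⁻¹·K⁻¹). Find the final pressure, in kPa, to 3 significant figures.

Reversible adiabatic, γ = 7/5: T₂ = T₁·(V₁/V₂)^(γ−1) = 264.7 K; P₂ = P₁·(V₁/V₂)^γ = 52.05 kPa.
Isothermal, so P V is constant: T₃ = T₂; V₃ = V₂·(P₂/P₃) = 2.233 m³.
Adiabatic (γ = 7/5), T V^(γ−1) and P V^γ constant: P₄ = P₃·(T₄/T₃)^(γ/(γ−1)) = 28.88 kPa; V₄ = V₃·(T₃/T₄)^(1/(γ−1)) = 3.631 m³.

P₄ ≈ 28.9 kPa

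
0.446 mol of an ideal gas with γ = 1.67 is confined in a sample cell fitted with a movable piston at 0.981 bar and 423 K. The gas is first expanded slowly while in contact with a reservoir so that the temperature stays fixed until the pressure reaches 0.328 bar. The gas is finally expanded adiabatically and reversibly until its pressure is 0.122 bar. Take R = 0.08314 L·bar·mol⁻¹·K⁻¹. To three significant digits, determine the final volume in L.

V₃ ≈ 86.5 L

From PV = nRT: V₁ = nRT₁/P₁ = 15.99 L.
T constant ⇒ Boyle's law P V = const: T₂ = T₁; V₂ = V₁·(P₁/P₂) = 47.82 L.
Adiabatic (γ = 1.67), T V^(γ−1) and P V^γ constant: T₃ = T₂·(P₃/P₂)^((γ−1)/γ) = 284.5 K; V₃ = V₂·(P₂/P₃)^(1/γ) = 86.46 L.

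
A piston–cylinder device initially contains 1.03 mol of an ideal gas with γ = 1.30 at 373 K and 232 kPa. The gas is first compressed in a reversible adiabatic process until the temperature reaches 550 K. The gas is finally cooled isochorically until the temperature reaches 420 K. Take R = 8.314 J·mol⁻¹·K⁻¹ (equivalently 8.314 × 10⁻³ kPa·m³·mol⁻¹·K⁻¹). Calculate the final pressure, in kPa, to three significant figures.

P₃ ≈ 953 kPa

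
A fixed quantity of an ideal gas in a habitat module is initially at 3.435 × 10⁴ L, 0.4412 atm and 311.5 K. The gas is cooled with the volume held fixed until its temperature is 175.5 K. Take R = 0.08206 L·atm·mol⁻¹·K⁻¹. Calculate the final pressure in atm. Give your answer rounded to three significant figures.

P₂ ≈ 0.249 atm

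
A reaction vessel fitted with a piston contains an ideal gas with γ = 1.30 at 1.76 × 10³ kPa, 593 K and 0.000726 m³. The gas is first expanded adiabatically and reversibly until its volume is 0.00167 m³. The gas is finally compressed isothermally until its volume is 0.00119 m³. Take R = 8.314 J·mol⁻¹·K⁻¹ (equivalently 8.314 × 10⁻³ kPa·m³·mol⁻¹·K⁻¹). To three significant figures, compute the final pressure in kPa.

P₃ ≈ 836 kPa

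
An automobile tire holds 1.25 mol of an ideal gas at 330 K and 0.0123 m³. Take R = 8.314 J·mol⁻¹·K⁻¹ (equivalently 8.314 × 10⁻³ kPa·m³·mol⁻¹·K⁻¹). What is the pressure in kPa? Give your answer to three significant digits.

PV = nRT ⇒ P = nRT/V = (1.25 × 8.314 × 10⁻³ × 330) / 0.0123

P ≈ 279 kPa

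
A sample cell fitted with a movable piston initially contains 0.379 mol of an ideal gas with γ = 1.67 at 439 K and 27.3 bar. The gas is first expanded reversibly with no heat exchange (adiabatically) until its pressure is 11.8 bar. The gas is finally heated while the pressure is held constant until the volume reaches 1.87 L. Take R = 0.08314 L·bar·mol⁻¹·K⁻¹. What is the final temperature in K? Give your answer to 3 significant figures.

From PV = nRT: V₁ = nRT₁/P₁ = 0.5067 L.
Reversible adiabatic, γ = 1.67: T₂ = T₁·(P₂/P₁)^((γ−1)/γ) = 313.6 K; V₂ = V₁·(P₁/P₂)^(1/γ) = 0.8373 L.
Isobaric, so V/T is constant: P₃ = P₂; T₃ = T₂·(V₃/V₂) = 700.3 K.

T₃ ≈ 700 K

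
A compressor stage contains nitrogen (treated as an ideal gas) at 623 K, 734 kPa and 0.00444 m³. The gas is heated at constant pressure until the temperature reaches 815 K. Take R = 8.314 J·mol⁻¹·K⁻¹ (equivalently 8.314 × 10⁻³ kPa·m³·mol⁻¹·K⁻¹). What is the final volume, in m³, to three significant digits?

Isobaric, so V/T is constant: P₂ = P₁; V₂ = V₁·(T₂/T₁) = 0.005808 m³.

V₂ ≈ 0.00581 m³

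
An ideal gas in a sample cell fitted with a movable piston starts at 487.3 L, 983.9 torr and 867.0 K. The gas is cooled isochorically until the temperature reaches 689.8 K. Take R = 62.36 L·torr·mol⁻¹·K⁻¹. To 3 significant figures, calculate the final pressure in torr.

P₂ ≈ 783 torr

V constant ⇒ P ∝ T: V₂ = V₁; P₂ = P₁·(T₂/T₁) = 782.8 torr.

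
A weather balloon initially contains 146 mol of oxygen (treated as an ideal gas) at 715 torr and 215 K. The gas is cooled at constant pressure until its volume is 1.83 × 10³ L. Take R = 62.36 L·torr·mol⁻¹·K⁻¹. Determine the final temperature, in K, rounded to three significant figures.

From PV = nRT: V₁ = nRT₁/P₁ = 2738 L.
Isobaric, so V/T is constant: P₂ = P₁; T₂ = T₁·(V₂/V₁) = 143.7 K.

T₂ ≈ 144 K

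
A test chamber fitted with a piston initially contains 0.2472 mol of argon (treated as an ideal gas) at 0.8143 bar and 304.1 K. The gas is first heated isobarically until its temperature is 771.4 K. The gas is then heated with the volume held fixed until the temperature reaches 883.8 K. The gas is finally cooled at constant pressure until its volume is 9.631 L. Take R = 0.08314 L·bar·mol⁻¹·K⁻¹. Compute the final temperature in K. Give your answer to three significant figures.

From PV = nRT: V₁ = nRT₁/P₁ = 7.675 L.
P constant ⇒ V ∝ T: P₂ = P₁; V₂ = V₁·(T₂/T₁) = 19.47 L.
V constant ⇒ P ∝ T: V₃ = V₂; P₃ = P₂·(T₃/T₂) = 0.9330 bar.
Isobaric, so V/T is constant: P₄ = P₃; T₄ = T₃·(V₄/V₃) = 437.2 K.

T₄ ≈ 437 K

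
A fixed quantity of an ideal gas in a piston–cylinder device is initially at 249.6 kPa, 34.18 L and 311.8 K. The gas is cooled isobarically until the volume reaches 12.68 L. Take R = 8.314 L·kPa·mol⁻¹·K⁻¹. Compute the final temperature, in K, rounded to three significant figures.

T₂ ≈ 116 K

P constant ⇒ V ∝ T: P₂ = P₁; T₂ = T₁·(V₂/V₁) = 115.7 K.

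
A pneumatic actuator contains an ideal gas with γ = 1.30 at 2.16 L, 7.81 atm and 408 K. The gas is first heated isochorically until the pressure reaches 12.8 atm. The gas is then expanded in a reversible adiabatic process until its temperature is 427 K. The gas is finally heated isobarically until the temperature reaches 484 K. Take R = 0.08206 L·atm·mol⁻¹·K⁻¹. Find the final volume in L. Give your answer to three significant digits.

V₄ ≈ 10.9 L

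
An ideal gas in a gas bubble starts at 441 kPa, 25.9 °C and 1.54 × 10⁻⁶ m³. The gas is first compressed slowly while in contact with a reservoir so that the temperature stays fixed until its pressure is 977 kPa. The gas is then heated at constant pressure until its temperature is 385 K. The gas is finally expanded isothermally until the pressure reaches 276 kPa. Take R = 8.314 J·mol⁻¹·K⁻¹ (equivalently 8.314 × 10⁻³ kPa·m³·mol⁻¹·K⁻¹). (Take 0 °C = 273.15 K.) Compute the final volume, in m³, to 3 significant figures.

V₄ ≈ 3.17e-06 m³

Convert: T₁ = 299.0 K.
Isothermal, so P V is constant: T₂ = T₁; V₂ = V₁·(P₁/P₂) = 6.951e-07 m³.
Isobaric, so V/T is constant: P₃ = P₂; V₃ = V₂·(T₃/T₂) = 8.949e-07 m³.
Isothermal, so P V is constant: T₄ = T₃; V₄ = V₃·(P₃/P₄) = 3.168e-06 m³.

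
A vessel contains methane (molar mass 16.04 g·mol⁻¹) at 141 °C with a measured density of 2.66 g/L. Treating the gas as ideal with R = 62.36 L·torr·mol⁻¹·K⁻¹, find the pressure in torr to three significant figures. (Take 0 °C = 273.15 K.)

P ≈ 4.28e+03 torr

ρ = PM/(RT) ⇒ P = ρRT/M = (2.66 × 62.36 × 414.1) / 16.04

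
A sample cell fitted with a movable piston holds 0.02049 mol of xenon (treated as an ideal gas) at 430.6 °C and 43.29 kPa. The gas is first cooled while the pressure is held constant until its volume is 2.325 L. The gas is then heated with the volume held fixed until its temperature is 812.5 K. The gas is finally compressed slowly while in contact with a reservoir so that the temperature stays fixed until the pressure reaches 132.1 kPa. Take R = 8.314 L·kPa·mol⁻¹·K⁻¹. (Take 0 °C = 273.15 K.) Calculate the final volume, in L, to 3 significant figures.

Convert: T₁ = 703.8 K.
From PV = nRT: V₁ = nRT₁/P₁ = 2.769 L.
Isobaric, so V/T is constant: P₂ = P₁; T₂ = T₁·(V₂/V₁) = 590.8 K.
Isochoric, so P/T is constant: V₃ = V₂; P₃ = P₂·(T₃/T₂) = 59.53 kPa.
Isothermal, so P V is constant: T₄ = T₃; V₄ = V₃·(P₃/P₄) = 1.048 L.

V₄ ≈ 1.05 L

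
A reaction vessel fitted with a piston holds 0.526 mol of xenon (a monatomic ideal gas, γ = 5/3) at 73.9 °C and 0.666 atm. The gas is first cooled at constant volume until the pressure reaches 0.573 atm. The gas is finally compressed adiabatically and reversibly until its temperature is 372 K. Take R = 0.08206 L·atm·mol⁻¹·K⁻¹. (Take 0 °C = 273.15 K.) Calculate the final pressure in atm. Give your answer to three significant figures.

P₃ ≈ 0.993 atm

Convert: T₁ = 347.0 K.
From PV = nRT: V₁ = nRT₁/P₁ = 22.49 L.
Isochoric, so P/T is constant: V₂ = V₁; T₂ = T₁·(P₂/P₁) = 298.6 K.
Reversible adiabatic, γ = 5/3: P₃ = P₂·(T₃/T₂)^(γ/(γ−1)) = 0.9927 atm; V₃ = V₂·(T₂/T₃)^(1/(γ−1)) = 16.17 L.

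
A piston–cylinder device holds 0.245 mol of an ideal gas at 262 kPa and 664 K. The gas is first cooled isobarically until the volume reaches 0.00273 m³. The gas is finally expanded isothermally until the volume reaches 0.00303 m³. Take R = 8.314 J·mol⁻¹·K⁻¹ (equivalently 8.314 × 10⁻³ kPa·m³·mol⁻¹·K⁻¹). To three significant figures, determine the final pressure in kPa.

P₃ ≈ 236 kPa

From PV = nRT: V₁ = nRT₁/P₁ = 0.005162 m³.
P constant ⇒ V ∝ T: P₂ = P₁; T₂ = T₁·(V₂/V₁) = 351.1 K.
Isothermal, so P V is constant: T₃ = T₂; P₃ = P₂·(V₂/V₃) = 236.1 kPa.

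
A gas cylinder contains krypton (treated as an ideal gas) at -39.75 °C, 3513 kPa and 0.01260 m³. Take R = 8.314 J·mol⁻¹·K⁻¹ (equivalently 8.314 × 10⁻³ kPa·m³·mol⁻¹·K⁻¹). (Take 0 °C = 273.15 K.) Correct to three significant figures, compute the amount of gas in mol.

Convert: T = 233.40 K.
PV = nRT ⇒ n = PV/(RT) = (3513 × 0.01260) / (8.314 × 10⁻³ × 233.40)

n ≈ 22.8 mol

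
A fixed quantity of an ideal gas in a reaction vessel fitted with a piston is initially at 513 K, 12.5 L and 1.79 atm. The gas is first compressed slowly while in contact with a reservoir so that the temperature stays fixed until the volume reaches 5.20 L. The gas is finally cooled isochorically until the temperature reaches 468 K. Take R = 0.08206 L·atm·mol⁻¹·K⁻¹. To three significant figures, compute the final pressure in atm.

P₃ ≈ 3.93 atm

Isothermal, so P V is constant: T₂ = T₁; P₂ = P₁·(V₁/V₂) = 4.303 atm.
V constant ⇒ P ∝ T: V₃ = V₂; P₃ = P₂·(T₃/T₂) = 3.925 atm.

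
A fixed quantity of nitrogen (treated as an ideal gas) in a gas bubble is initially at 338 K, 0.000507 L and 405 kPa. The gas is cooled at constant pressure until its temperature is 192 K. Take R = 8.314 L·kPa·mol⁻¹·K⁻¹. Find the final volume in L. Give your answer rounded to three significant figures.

V₂ ≈ 0.000288 L

Isobaric, so V/T is constant: P₂ = P₁; V₂ = V₁·(T₂/T₁) = 0.0002880 L.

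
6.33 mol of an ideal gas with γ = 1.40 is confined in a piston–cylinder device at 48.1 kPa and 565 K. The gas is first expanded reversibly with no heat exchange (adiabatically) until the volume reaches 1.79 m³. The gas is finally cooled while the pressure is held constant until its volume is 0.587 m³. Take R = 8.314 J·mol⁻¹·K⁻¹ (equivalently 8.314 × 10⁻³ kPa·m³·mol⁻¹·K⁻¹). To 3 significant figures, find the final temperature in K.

From PV = nRT: V₁ = nRT₁/P₁ = 0.6182 m³.
Reversible adiabatic, γ = 1.40: T₂ = T₁·(V₁/V₂)^(γ−1) = 369.3 K; P₂ = P₁·(V₁/V₂)^γ = 10.86 kPa.
P constant ⇒ V ∝ T: P₃ = P₂; T₃ = T₂·(V₃/V₂) = 121.1 K.

T₃ ≈ 121 K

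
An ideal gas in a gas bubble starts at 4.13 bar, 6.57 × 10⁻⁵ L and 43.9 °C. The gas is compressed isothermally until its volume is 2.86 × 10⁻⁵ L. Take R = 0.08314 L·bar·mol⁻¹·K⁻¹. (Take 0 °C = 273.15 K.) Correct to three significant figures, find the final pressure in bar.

P₂ ≈ 9.49 bar

Convert: T₁ = 317.0 K.
T constant ⇒ Boyle's law P V = const: T₂ = T₁; P₂ = P₁·(V₁/V₂) = 9.487 bar.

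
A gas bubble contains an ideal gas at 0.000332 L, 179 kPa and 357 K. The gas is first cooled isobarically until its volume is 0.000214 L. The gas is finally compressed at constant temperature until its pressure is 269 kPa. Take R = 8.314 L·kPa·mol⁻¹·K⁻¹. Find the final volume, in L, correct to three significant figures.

V₃ ≈ 0.000142 L

Isobaric, so V/T is constant: P₂ = P₁; T₂ = T₁·(V₂/V₁) = 230.1 K.
T constant ⇒ Boyle's law P V = const: T₃ = T₂; V₃ = V₂·(P₂/P₃) = 0.0001424 L.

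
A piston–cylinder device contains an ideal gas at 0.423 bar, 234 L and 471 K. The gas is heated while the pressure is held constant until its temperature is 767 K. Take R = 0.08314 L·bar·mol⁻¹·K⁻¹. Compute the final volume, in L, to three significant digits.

V₂ ≈ 381 L

P constant ⇒ V ∝ T: P₂ = P₁; V₂ = V₁·(T₂/T₁) = 381.1 L.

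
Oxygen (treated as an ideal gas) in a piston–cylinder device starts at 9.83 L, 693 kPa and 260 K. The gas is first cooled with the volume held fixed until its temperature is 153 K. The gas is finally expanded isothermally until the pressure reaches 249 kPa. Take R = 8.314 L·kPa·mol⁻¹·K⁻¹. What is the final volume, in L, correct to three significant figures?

Isochoric, so P/T is constant: V₂ = V₁; P₂ = P₁·(T₂/T₁) = 407.8 kPa.
Isothermal, so P V is constant: T₃ = T₂; V₃ = V₂·(P₂/P₃) = 16.10 L.

V₃ ≈ 16.1 L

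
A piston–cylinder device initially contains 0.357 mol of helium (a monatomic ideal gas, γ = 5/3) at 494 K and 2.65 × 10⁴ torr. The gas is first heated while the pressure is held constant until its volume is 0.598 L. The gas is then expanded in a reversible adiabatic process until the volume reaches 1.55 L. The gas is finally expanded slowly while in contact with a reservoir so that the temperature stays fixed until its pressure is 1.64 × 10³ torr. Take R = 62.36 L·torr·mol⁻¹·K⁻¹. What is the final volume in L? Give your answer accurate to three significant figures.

V₄ ≈ 5.12 L

From PV = nRT: V₁ = nRT₁/P₁ = 0.4150 L.
P constant ⇒ V ∝ T: P₂ = P₁; T₂ = T₁·(V₂/V₁) = 711.8 K.
Adiabatic (γ = 5/3), T V^(γ−1) and P V^γ constant: T₃ = T₂·(V₂/V₃)^(γ−1) = 377.2 K; P₃ = P₂·(V₂/V₃)^γ = 5418 torr.
T constant ⇒ Boyle's law P V = const: T₄ = T₃; V₄ = V₃·(P₃/P₄) = 5.121 L.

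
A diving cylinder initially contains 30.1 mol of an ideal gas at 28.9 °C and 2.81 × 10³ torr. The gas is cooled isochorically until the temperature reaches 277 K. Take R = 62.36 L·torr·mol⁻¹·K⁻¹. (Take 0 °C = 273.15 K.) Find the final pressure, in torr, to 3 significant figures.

Convert: T₁ = 302.0 K.
From PV = nRT: V₁ = nRT₁/P₁ = 201.8 L.
Isochoric, so P/T is constant: V₂ = V₁; P₂ = P₁·(T₂/T₁) = 2577 torr.

P₂ ≈ 2.58e+03 torr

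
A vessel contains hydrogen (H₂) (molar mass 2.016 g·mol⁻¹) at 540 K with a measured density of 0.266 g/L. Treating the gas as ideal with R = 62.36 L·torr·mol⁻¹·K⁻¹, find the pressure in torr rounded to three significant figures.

P ≈ 4.44e+03 torr

ρ = PM/(RT) ⇒ P = ρRT/M = (0.266 × 62.36 × 540.0) / 2.016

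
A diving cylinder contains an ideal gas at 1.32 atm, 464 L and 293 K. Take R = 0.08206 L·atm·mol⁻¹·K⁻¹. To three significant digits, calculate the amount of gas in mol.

PV = nRT ⇒ n = PV/(RT) = (1.32 × 464) / (0.08206 × 293)

n ≈ 25.5 mol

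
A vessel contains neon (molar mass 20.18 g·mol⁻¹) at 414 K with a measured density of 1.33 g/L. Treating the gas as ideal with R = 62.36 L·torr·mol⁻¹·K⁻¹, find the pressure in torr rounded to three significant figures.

ρ = PM/(RT) ⇒ P = ρRT/M = (1.33 × 62.36 × 414.0) / 20.18

P ≈ 1.70e+03 torr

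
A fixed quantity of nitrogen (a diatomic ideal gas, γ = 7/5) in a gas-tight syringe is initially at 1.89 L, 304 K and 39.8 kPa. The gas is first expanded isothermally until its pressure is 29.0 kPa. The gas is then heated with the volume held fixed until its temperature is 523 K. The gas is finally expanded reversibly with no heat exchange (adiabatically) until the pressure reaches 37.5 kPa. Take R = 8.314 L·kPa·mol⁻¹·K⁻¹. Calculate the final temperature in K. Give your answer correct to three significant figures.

T constant ⇒ Boyle's law P V = const: T₂ = T₁; V₂ = V₁·(P₁/P₂) = 2.594 L.
V constant ⇒ P ∝ T: V₃ = V₂; P₃ = P₂·(T₃/T₂) = 49.89 kPa.
Adiabatic (γ = 7/5), T V^(γ−1) and P V^γ constant: T₄ = T₃·(P₄/P₃)^((γ−1)/γ) = 482.0 K; V₄ = V₃·(P₃/P₄)^(1/γ) = 3.181 L.

T₄ ≈ 482 K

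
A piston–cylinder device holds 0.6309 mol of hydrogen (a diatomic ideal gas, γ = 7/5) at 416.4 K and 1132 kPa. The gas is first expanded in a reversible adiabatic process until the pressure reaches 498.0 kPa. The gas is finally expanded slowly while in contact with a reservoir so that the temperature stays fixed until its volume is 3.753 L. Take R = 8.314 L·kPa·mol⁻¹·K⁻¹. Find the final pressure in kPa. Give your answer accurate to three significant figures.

From PV = nRT: V₁ = nRT₁/P₁ = 1.929 L.
Reversible adiabatic, γ = 7/5: T₂ = T₁·(P₂/P₁)^((γ−1)/γ) = 329.3 K; V₂ = V₁·(P₁/P₂)^(1/γ) = 3.469 L.
T constant ⇒ Boyle's law P V = const: T₃ = T₂; P₃ = P₂·(V₂/V₃) = 460.3 kPa.

P₃ ≈ 460 kPa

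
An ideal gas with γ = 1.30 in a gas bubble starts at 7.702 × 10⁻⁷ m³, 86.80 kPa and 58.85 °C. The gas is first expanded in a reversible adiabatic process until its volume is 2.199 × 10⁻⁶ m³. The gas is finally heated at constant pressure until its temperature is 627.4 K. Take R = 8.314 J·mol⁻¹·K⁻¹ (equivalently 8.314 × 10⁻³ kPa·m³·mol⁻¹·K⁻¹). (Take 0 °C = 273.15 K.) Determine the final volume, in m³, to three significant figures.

V₃ ≈ 5.69e-06 m³

Convert: T₁ = 332.0 K.
Adiabatic (γ = 1.30), T V^(γ−1) and P V^γ constant: T₂ = T₁·(V₁/V₂)^(γ−1) = 242.4 K; P₂ = P₁·(V₁/V₂)^γ = 22.19 kPa.
P constant ⇒ V ∝ T: P₃ = P₂; V₃ = V₂·(T₃/T₂) = 5.693e-06 m³.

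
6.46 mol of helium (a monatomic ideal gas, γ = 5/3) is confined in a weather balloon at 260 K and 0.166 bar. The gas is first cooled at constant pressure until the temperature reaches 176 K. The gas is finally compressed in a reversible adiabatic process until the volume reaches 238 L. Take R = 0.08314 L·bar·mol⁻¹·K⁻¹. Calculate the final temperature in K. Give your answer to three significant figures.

T₃ ≈ 315 K

From PV = nRT: V₁ = nRT₁/P₁ = 841.2 L.
P constant ⇒ V ∝ T: P₂ = P₁; V₂ = V₁·(T₂/T₁) = 569.4 L.
Reversible adiabatic, γ = 5/3: T₃ = T₂·(V₂/V₃)^(γ−1) = 314.8 K; P₃ = P₂·(V₂/V₃)^γ = 0.7105 bar.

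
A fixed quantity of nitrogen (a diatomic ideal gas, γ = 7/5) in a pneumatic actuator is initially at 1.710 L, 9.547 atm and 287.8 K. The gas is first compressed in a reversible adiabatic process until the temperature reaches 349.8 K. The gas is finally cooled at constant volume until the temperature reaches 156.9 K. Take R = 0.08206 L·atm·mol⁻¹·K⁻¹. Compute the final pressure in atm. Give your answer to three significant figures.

Adiabatic (γ = 7/5), T V^(γ−1) and P V^γ constant: P₂ = P₁·(T₂/T₁)^(γ/(γ−1)) = 18.90 atm; V₂ = V₁·(T₁/T₂)^(1/(γ−1)) = 1.050 L.
V constant ⇒ P ∝ T: V₃ = V₂; P₃ = P₂·(T₃/T₂) = 8.477 atm.

P₃ ≈ 8.48 atm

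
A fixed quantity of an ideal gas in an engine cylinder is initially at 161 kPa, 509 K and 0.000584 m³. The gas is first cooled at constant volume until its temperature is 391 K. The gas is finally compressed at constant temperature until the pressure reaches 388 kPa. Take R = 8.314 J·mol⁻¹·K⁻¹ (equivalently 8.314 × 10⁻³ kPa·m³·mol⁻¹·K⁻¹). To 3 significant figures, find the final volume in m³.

V₃ ≈ 0.000186 m³

V constant ⇒ P ∝ T: V₂ = V₁; P₂ = P₁·(T₂/T₁) = 123.7 kPa.
Isothermal, so P V is constant: T₃ = T₂; V₃ = V₂·(P₂/P₃) = 0.0001862 m³.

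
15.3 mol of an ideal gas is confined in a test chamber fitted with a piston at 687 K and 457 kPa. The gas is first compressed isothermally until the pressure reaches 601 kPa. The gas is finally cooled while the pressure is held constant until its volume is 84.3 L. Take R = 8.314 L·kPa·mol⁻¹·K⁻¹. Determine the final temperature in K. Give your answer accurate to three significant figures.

From PV = nRT: V₁ = nRT₁/P₁ = 191.2 L.
T constant ⇒ Boyle's law P V = const: T₂ = T₁; V₂ = V₁·(P₁/P₂) = 145.4 L.
Isobaric, so V/T is constant: P₃ = P₂; T₃ = T₂·(V₃/V₂) = 398.3 K.

T₃ ≈ 398 K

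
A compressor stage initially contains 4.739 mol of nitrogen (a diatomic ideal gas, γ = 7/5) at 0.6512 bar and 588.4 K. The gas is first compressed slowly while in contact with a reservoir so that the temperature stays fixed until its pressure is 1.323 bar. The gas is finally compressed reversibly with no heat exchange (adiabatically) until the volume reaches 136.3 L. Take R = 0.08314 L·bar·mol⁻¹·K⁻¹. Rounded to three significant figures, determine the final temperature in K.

T₃ ≈ 651 K

From PV = nRT: V₁ = nRT₁/P₁ = 356.0 L.
T constant ⇒ Boyle's law P V = const: T₂ = T₁; V₂ = V₁·(P₁/P₂) = 175.2 L.
Adiabatic (γ = 7/5), T V^(γ−1) and P V^γ constant: T₃ = T₂·(V₂/V₃)^(γ−1) = 650.6 K; P₃ = P₂·(V₂/V₃)^γ = 1.881 bar.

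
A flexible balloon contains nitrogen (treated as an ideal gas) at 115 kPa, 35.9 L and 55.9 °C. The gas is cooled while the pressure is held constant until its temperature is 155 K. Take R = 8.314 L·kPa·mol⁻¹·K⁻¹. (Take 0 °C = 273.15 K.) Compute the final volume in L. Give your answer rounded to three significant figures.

V₂ ≈ 16.9 L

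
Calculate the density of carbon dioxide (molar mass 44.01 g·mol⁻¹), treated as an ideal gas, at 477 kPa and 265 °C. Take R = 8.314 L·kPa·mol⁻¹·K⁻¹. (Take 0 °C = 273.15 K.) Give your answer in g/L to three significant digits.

ρ ≈ 4.69 g/L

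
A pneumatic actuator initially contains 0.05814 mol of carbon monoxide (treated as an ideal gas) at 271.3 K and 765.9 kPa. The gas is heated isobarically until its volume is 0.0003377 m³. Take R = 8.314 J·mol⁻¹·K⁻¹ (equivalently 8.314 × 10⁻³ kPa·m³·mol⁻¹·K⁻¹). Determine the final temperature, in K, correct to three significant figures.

From PV = nRT: V₁ = nRT₁/P₁ = 0.0001712 m³.
Isobaric, so V/T is constant: P₂ = P₁; T₂ = T₁·(V₂/V₁) = 535.1 K.

T₂ ≈ 535 K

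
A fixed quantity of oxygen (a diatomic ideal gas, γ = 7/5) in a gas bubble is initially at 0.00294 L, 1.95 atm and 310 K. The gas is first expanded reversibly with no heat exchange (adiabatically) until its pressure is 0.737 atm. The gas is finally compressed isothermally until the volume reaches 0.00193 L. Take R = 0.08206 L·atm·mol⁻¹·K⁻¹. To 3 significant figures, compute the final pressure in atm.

P₃ ≈ 2.25 atm

Adiabatic (γ = 7/5), T V^(γ−1) and P V^γ constant: T₂ = T₁·(P₂/P₁)^((γ−1)/γ) = 234.8 K; V₂ = V₁·(P₁/P₂)^(1/γ) = 0.005891 L.
Isothermal, so P V is constant: T₃ = T₂; P₃ = P₂·(V₂/V₃) = 2.250 atm.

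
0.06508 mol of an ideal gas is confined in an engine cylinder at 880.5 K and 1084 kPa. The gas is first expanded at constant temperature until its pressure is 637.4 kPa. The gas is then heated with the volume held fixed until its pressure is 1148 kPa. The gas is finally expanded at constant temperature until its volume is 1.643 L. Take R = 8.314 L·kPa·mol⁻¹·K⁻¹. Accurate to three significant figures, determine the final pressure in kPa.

From PV = nRT: V₁ = nRT₁/P₁ = 0.4395 L.
T constant ⇒ Boyle's law P V = const: T₂ = T₁; V₂ = V₁·(P₁/P₂) = 0.7474 L.
Isochoric, so P/T is constant: V₃ = V₂; T₃ = T₂·(P₃/P₂) = 1586 K.
Isothermal, so P V is constant: T₄ = T₃; P₄ = P₃·(V₃/V₄) = 522.3 kPa.

P₄ ≈ 522 kPa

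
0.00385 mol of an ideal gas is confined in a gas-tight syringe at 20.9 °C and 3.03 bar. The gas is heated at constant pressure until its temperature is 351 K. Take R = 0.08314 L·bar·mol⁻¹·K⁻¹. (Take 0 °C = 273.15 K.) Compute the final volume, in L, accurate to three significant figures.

V₂ ≈ 0.0371 L

Convert: T₁ = 294.0 K.
From PV = nRT: V₁ = nRT₁/P₁ = 0.03106 L.
P constant ⇒ V ∝ T: P₂ = P₁; V₂ = V₁·(T₂/T₁) = 0.03708 L.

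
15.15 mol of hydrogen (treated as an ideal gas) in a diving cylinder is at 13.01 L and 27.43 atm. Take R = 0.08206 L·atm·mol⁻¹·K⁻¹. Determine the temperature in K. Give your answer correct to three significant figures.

T ≈ 287 K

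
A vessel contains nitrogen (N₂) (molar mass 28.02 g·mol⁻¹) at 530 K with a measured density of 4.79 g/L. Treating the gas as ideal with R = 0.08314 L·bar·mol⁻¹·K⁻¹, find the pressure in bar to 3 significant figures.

ρ = PM/(RT) ⇒ P = ρRT/M = (4.79 × 0.08314 × 530.0) / 28.02

P ≈ 7.53 bar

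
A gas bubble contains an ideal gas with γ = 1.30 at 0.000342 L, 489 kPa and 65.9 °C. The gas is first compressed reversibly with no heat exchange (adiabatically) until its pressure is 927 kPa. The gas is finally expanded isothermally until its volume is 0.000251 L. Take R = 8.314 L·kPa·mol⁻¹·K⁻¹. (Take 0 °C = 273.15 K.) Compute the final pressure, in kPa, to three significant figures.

P₃ ≈ 772 kPa

Convert: T₁ = 339.0 K.
Adiabatic (γ = 1.30), T V^(γ−1) and P V^γ constant: T₂ = T₁·(P₂/P₁)^((γ−1)/γ) = 393.0 K; V₂ = V₁·(P₁/P₂)^(1/γ) = 0.0002091 L.
T constant ⇒ Boyle's law P V = const: T₃ = T₂; P₃ = P₂·(V₂/V₃) = 772.3 kPa.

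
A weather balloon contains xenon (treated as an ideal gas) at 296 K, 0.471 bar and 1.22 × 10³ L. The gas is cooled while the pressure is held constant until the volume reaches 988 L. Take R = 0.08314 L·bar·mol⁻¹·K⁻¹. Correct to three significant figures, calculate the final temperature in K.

Isobaric, so V/T is constant: P₂ = P₁; T₂ = T₁·(V₂/V₁) = 239.7 K.

T₂ ≈ 240 K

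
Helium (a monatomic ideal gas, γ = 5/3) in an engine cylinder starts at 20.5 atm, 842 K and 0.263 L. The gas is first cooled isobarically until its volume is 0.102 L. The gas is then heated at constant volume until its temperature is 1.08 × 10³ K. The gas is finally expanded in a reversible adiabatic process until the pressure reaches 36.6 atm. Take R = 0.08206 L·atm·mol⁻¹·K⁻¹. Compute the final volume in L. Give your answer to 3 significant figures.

Isobaric, so V/T is constant: P₂ = P₁; T₂ = T₁·(V₂/V₁) = 326.6 K.
V constant ⇒ P ∝ T: V₃ = V₂; P₃ = P₂·(T₃/T₂) = 67.80 atm.
Adiabatic (γ = 5/3), T V^(γ−1) and P V^γ constant: T₄ = T₃·(P₄/P₃)^((γ−1)/γ) = 844.0 K; V₄ = V₃·(P₃/P₄)^(1/γ) = 0.1477 L.

V₄ ≈ 0.148 L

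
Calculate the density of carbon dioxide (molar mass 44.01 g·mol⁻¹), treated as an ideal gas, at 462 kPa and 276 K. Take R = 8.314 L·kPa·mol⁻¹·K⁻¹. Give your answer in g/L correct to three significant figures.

ρ = PM/(RT) = (462 × 44.01) / (8.314 × 276.0)

ρ ≈ 8.86 g/L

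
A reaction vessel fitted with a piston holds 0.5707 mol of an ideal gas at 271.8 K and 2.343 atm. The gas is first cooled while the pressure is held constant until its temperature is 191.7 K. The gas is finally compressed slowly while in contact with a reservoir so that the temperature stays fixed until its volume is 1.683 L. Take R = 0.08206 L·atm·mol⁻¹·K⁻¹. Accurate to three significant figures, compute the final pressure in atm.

From PV = nRT: V₁ = nRT₁/P₁ = 5.433 L.
Isobaric, so V/T is constant: P₂ = P₁; V₂ = V₁·(T₂/T₁) = 3.832 L.
T constant ⇒ Boyle's law P V = const: T₃ = T₂; P₃ = P₂·(V₂/V₃) = 5.334 atm.

P₃ ≈ 5.33 atm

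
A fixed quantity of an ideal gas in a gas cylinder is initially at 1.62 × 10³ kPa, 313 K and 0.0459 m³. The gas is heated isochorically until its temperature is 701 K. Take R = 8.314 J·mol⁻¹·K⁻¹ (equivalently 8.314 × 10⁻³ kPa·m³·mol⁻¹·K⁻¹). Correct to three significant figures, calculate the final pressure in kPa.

V constant ⇒ P ∝ T: V₂ = V₁; P₂ = P₁·(T₂/T₁) = 3628 kPa.

P₂ ≈ 3.63e+03 kPa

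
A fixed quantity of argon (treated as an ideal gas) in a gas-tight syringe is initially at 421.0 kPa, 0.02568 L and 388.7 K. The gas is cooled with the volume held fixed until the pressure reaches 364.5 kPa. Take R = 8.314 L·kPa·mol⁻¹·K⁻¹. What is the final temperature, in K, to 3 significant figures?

T₂ ≈ 337 K

V constant ⇒ P ∝ T: V₂ = V₁; T₂ = T₁·(P₂/P₁) = 336.5 K.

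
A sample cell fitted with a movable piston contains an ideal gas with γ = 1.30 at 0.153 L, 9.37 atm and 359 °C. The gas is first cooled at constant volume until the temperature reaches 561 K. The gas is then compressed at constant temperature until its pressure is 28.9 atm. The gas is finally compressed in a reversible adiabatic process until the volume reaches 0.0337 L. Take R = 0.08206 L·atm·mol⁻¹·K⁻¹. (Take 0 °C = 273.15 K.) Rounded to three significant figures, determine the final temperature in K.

Convert: T₁ = 632.1 K.
Isochoric, so P/T is constant: V₂ = V₁; P₂ = P₁·(T₂/T₁) = 8.315 atm.
T constant ⇒ Boyle's law P V = const: T₃ = T₂; V₃ = V₂·(P₂/P₃) = 0.04402 L.
Adiabatic (γ = 1.30), T V^(γ−1) and P V^γ constant: T₄ = T₃·(V₃/V₄)^(γ−1) = 607.8 K; P₄ = P₃·(V₃/V₄)^γ = 40.90 atm.

T₄ ≈ 608 K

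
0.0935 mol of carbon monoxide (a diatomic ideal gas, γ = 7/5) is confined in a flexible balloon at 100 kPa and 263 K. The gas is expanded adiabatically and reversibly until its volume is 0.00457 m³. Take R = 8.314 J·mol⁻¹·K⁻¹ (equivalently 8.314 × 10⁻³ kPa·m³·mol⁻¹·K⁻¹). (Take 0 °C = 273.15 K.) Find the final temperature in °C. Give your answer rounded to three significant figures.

T₂ ≈ -82.5 °C

From PV = nRT: V₁ = nRT₁/P₁ = 0.002044 m³.
Adiabatic (γ = 7/5), T V^(γ−1) and P V^γ constant: T₂ = T₁·(V₁/V₂)^(γ−1) = 190.6 K; P₂ = P₁·(V₁/V₂)^γ = 32.43 kPa.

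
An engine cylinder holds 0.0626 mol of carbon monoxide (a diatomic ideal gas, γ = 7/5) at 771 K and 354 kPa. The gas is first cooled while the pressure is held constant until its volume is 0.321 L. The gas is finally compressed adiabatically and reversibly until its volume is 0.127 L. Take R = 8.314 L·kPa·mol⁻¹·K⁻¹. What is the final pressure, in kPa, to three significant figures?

P₃ ≈ 1.30e+03 kPa

From PV = nRT: V₁ = nRT₁/P₁ = 1.134 L.
P constant ⇒ V ∝ T: P₂ = P₁; T₂ = T₁·(V₂/V₁) = 218.3 K.
Reversible adiabatic, γ = 7/5: T₃ = T₂·(V₂/V₃)^(γ−1) = 316.4 K; P₃ = P₂·(V₂/V₃)^γ = 1297 kPa.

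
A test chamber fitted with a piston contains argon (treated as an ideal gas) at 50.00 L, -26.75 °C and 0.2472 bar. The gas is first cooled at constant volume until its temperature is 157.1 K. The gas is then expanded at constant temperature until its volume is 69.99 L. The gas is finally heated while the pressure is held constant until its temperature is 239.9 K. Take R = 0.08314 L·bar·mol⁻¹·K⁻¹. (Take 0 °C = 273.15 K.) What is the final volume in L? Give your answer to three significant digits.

Convert: T₁ = 246.4 K.
V constant ⇒ P ∝ T: V₂ = V₁; P₂ = P₁·(T₂/T₁) = 0.1576 bar.
Isothermal, so P V is constant: T₃ = T₂; P₃ = P₂·(V₂/V₃) = 0.1126 bar.
P constant ⇒ V ∝ T: P₄ = P₃; V₄ = V₃·(T₄/T₃) = 106.9 L.

V₄ ≈ 107 L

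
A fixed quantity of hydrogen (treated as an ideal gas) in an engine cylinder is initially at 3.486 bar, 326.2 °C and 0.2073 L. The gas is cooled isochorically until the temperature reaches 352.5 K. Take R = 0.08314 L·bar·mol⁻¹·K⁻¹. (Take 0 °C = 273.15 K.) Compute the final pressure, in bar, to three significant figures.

P₂ ≈ 2.05 bar

Convert: T₁ = 599.3 K.
Isochoric, so P/T is constant: V₂ = V₁; P₂ = P₁·(T₂/T₁) = 2.050 bar.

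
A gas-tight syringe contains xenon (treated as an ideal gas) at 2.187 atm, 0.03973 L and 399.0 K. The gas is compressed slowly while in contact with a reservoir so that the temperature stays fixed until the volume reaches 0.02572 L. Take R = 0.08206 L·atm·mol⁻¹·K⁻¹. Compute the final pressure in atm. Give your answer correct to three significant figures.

P₂ ≈ 3.38 atm

Isothermal, so P V is constant: T₂ = T₁; P₂ = P₁·(V₁/V₂) = 3.378 atm.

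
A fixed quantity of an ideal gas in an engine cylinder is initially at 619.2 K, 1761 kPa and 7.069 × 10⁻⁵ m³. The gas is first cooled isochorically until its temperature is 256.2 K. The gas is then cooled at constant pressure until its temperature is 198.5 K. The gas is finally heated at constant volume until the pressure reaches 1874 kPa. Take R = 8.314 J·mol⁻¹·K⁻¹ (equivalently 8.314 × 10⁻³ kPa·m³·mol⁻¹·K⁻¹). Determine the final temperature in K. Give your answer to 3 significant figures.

Isochoric, so P/T is constant: V₂ = V₁; P₂ = P₁·(T₂/T₁) = 728.6 kPa.
Isobaric, so V/T is constant: P₃ = P₂; V₃ = V₂·(T₃/T₂) = 5.477e-05 m³.
Isochoric, so P/T is constant: V₄ = V₃; T₄ = T₃·(P₄/P₃) = 510.5 K.

T₄ ≈ 511 K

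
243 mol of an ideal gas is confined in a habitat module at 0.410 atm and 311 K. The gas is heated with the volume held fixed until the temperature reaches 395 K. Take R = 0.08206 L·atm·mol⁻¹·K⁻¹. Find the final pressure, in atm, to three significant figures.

P₂ ≈ 0.521 atm

From PV = nRT: V₁ = nRT₁/P₁ = 1.513e+04 L.
Isochoric, so P/T is constant: V₂ = V₁; P₂ = P₁·(T₂/T₁) = 0.5207 atm.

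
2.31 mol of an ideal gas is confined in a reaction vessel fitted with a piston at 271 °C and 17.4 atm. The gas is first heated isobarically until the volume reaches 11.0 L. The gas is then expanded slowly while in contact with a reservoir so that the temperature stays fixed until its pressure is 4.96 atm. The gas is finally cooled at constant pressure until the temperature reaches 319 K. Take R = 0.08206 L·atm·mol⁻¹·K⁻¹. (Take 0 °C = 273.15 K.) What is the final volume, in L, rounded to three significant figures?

Convert: T₁ = 544.1 K.
From PV = nRT: V₁ = nRT₁/P₁ = 5.928 L.
Isobaric, so V/T is constant: P₂ = P₁; T₂ = T₁·(V₂/V₁) = 1010 K.
Isothermal, so P V is constant: T₃ = T₂; V₃ = V₂·(P₂/P₃) = 38.59 L.
P constant ⇒ V ∝ T: P₄ = P₃; V₄ = V₃·(T₄/T₃) = 12.19 L.

V₄ ≈ 12.2 L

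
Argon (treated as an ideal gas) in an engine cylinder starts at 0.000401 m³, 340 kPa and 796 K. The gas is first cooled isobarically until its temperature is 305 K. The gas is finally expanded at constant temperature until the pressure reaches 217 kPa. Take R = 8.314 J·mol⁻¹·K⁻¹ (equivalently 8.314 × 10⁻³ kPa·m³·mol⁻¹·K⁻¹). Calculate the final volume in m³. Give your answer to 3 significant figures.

P constant ⇒ V ∝ T: P₂ = P₁; V₂ = V₁·(T₂/T₁) = 0.0001536 m³.
T constant ⇒ Boyle's law P V = const: T₃ = T₂; V₃ = V₂·(P₂/P₃) = 0.0002407 m³.

V₃ ≈ 0.000241 m³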